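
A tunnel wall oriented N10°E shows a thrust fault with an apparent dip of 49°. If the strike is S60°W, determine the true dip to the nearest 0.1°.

β = acute angle between strike S60°W and section N10°E = 50°.
tan(true dip) = tan 49° / sin 50° = 1.5017
true dip = arctan 1.5017 = 56.34°

56.3°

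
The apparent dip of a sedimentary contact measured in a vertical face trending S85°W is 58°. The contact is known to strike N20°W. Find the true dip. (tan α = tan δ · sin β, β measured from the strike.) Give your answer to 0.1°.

The section is 75° from the strike.
tan(true dip) = tan 58° / sin 75° = 1.6568
δ = arctan(1.6568) = 58.89°

58.9°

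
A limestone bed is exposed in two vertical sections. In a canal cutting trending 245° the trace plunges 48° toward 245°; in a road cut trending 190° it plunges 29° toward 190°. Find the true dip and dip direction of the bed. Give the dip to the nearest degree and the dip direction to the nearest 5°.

Each apparent-dip line lies in the plane. As unit vectors (x east, y north, z up), v₁ plunges 48°→245° and v₂ plunges 29°→190°.
n = v₁ × v₂ = (-0.503, -0.181, 0.479) (taken with n_z > 0).
tan δ = √(n_x²+n_y²)/n_z = 0.535/0.479, so δ = 48.1°.
Dip direction = atan2(-0.503, -0.181) = 250° (azimuth of n's horizontal projection).

true dip 48°, dip direction 250°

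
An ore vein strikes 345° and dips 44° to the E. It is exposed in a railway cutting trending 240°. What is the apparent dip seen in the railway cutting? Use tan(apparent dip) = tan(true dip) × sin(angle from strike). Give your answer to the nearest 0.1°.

The strike is 345° and the section trends 240°; the acute angle between them is β = 75°.
tan α = tan 44° × sin 75° = 0.9657 × 0.9659 = 0.9328
apparent dip = arctan 0.9328 = 43.01°

43.0°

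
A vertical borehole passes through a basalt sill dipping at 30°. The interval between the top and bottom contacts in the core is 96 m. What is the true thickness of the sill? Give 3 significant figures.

True thickness t = h · cos(dip) = 96 × cos 30°
t = 96 × 0.8660 = 83.138 m

83.1 m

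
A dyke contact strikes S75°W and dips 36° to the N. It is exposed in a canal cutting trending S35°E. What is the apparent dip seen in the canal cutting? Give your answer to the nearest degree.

Angle between strike (S75°W) and section (S35°E): β = 70°.
tan α = tan 36° × sin 70° = 0.7265 × 0.9397 = 0.6827
apparent dip = arctan 0.6827 = 34.32°

34°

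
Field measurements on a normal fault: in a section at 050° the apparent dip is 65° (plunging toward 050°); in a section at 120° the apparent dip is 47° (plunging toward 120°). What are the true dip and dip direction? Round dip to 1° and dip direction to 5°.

true dip 65°, dip direction 060°

Represent each trace as a vector plunging at its apparent dip toward its trend (east-north-up frame): v₁ = (0.324, 0.272, -0.906), v₂ = (0.591, -0.341, -0.731).
n = v₁ × v₂ = (0.508, 0.299, 0.271) (taken with n_z > 0).
True dip = arccos(n_z / |n|) = arccos(0.4178) = 65.3°.
Dip direction = azimuth of (n_x, n_y) = atan2(0.508, 0.299) = 60°.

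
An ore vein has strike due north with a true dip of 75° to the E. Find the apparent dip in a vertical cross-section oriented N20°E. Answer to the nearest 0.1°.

The section lies 20° from the strike.
tan α = tan 75° × sin 20° = 3.7321 × 0.3420 = 1.2764
α = arctan(1.2764) = 51.92°

51.9°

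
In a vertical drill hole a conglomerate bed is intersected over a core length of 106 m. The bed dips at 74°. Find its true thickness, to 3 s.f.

29.2 m

True thickness t = h · cos(dip) = 106 × cos 74°
t = 106 × 0.2756 = 29.218 m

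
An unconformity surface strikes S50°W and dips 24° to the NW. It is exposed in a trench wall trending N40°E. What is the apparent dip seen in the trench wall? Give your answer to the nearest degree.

Angle between strike (S50°W) and section (N40°E): β = 10°.
tan α = tan 24° × sin 10° = 0.4452 × 0.1736 = 0.0773
apparent dip = arctan 0.0773 = 4.42°

4°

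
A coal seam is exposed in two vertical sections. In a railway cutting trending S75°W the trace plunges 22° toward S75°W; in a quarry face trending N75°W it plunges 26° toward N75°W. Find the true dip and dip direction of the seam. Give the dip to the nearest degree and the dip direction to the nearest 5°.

Represent each trace as a vector plunging at its apparent dip toward its trend (east-north-up frame): v₁ = (-0.896, -0.240, -0.375), v₂ = (-0.868, 0.233, -0.438).
n = v₁ × v₂ = (-0.192, 0.067, 0.417) (taken with n_z > 0).
tan δ = √(n_x²+n_y²)/n_z = 0.204/0.417, so δ = 26.1°.
Dip direction = azimuth of (n_x, n_y) = atan2(-0.192, 0.067) = 289°.

true dip 26°, dip direction 290°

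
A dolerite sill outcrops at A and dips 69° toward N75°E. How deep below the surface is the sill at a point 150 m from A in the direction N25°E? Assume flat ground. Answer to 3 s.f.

251 m

The hole lies 50° from the dip direction, so the down-dip offset is 150 × cos 50° = 96.42 m.
Depth = down-dip offset × tan(dip) = 96.42 × tan 69° = 96.42 × 2.6051
Depth = 251.18 m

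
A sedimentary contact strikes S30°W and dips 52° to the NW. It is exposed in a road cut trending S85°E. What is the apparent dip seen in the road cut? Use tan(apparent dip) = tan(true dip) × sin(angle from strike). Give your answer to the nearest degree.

49°

Angle between strike (S30°W) and section (S85°E): β = 65°.
tan(apparent dip) = tan 52° · sin 65° = 1.1600
α = arctan(1.1600) = 49.24°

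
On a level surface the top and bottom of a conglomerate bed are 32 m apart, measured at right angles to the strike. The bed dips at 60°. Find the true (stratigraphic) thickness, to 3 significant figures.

True thickness t = w · sin(dip) = 32 × sin 60°
t = 32 × 0.8660 = 27.713 m

27.7 m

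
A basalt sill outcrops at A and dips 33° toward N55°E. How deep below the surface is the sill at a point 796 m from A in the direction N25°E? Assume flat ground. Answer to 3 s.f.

The hole lies 30° from the dip direction, so the down-dip offset is 796 × cos 30° = 689.36 m.
Depth = down-dip offset × tan(dip) = 689.36 × tan 33° = 689.36 × 0.6494
Depth = 447.67 m

448 m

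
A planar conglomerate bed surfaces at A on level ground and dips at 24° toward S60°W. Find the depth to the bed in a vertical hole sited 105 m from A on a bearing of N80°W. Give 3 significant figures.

The hole lies 40° from the dip direction, so the down-dip offset is 105 × cos 40° = 80.43 m.
Depth = down-dip offset × tan(dip) = 80.43 × tan 24° = 80.43 × 0.4452
Depth = 35.81 m

35.8 m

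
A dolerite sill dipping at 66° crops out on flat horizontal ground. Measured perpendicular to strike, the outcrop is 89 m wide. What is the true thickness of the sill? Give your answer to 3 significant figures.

81.3 m

True thickness t = w · sin(dip) = 89 × sin 66°
t = 89 × 0.9135 = 81.306 m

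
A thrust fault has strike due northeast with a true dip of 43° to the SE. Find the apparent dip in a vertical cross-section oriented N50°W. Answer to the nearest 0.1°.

The strike is due northeast and the section trends N50°W; the acute angle between them is β = 85°.
tan α = tan 43° × sin 85° = 0.9325 × 0.9962 = 0.9290
apparent dip = arctan 0.9290 = 42.89°

42.9°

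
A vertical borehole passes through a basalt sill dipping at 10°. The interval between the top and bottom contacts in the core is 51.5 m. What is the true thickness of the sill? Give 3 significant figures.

True thickness t = h · cos(dip) = 51.5 × cos 10°
t = 51.5 × 0.9848 = 50.718 m

50.7 m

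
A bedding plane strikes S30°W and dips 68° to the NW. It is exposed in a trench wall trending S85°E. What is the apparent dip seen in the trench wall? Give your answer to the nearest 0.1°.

66.0°

The strike is S30°W and the section trends S85°E; the acute angle between them is β = 65°.
tan(apparent dip) = tan 68° · sin 65° = 2.2432
α = arctan(2.2432) = 65.97°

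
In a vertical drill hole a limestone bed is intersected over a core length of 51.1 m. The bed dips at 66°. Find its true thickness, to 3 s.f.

True thickness t = h · cos(dip) = 51.1 × cos 66°
t = 51.1 × 0.4067 = 20.784 m

20.8 m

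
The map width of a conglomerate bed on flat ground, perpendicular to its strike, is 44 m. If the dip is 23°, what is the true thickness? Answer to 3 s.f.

17.2 m

True thickness t = w · sin(dip) = 44 × sin 23°
t = 44 × 0.3907 = 17.192 m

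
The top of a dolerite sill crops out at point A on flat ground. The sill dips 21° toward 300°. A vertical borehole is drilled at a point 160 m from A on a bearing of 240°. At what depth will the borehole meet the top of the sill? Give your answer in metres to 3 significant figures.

The hole lies 60° from the dip direction, so the down-dip offset is 160 × cos 60° = 80.00 m.
Depth = down-dip offset × tan(dip) = 80.00 × tan 21° = 80.00 × 0.3839
Depth = 30.71 m

30.7 m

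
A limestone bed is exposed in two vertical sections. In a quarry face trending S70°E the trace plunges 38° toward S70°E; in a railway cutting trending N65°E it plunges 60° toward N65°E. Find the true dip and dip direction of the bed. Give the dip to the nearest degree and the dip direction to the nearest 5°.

Each apparent-dip line lies in the plane. As unit vectors (x east, y north, z up), v₁ plunges 38°→S70°E and v₂ plunges 60°→N65°E.
Cross product v₁ × v₂ gives the pole to the plane: n ∝ (0.364, 0.362, 0.279).
True dip = arccos(n_z / |n|) = arccos(0.4771) = 61.5°.
The horizontal component of n points toward azimuth atan2(n_x, n_y) = 45°, the dip direction.

true dip 62°, dip direction 045°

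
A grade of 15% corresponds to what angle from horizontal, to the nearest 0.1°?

8.5°

tan θ = 15/100 = 0.1500
θ = arctan(0.1500) = 8.53°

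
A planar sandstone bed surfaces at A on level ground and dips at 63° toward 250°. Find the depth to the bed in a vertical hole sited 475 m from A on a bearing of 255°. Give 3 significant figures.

The hole lies 5° from the dip direction, so the down-dip offset is 475 × cos 5° = 473.19 m.
Depth = down-dip offset × tan(dip) = 473.19 × tan 63° = 473.19 × 1.9626
Depth = 928.69 m

929 m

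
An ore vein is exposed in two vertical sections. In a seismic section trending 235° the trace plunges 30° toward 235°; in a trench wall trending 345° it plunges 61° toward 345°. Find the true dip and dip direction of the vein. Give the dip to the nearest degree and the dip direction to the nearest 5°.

The two traces are lines in the plane: v₁ = (sin 235°·cos 30°, cos 235°·cos 30°, −sin 30°), v₂ = (sin 345°·cos 61°, cos 345°·cos 61°, −sin 61°).
The plane normal is n = v₁ × v₂ ∝ (-0.669, 0.558, 0.395).
True dip = arccos(n_z / |n|) = arccos(0.4127) = 65.6°.
The horizontal component of n points toward azimuth atan2(n_x, n_y) = 310°, the dip direction.

true dip 66°, dip direction 310°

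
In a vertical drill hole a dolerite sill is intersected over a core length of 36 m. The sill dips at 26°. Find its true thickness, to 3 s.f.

True thickness t = h · cos(dip) = 36 × cos 26°
t = 36 × 0.8988 = 32.357 m

32.4 m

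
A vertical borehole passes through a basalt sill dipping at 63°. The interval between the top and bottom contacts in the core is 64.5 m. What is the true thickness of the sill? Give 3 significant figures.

True thickness t = h · cos(dip) = 64.5 × cos 63°
t = 64.5 × 0.4540 = 29.282 m

29.3 m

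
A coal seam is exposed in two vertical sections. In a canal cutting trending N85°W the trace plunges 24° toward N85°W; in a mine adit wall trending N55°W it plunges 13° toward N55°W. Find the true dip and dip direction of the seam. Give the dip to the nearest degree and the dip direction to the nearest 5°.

true dip 28°, dip direction 240°

The two traces are lines in the plane: v₁ = (sin 275°·cos 24°, cos 275°·cos 24°, −sin 24°), v₂ = (sin 305°·cos 13°, cos 305°·cos 13°, −sin 13°).
n = v₁ × v₂ = (-0.209, -0.120, 0.445) (taken with n_z > 0).
Dip δ = arctan(|n_h|/n_z) = arctan(0.241/0.445) = 28.5°.
Dip direction = azimuth of (n_x, n_y) = atan2(-0.209, -0.120) = 240°.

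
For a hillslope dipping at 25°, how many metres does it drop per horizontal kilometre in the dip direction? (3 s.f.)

466 m

drop per km = 1000 × tan 25° = 1000 × 0.4663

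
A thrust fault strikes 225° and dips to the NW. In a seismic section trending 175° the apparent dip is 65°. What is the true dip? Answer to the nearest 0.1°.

70.3°

β = acute angle between strike 225° and section 175° = 50°.
tan(true dip) = tan 65° / sin 50° = 2.7995
δ = arctan(2.7995) = 70.34°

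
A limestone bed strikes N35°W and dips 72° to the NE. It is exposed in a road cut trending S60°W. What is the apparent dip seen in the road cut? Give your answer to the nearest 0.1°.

The section lies 85° from the strike.
tan α = tan 72° × sin 85° = 3.0777 × 0.9962 = 3.0660
apparent dip = arctan 3.0660 = 71.94°

71.9°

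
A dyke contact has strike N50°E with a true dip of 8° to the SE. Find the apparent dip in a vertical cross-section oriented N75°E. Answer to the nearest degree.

The strike is N50°E and the section trends N75°E; the acute angle between them is β = 25°.
tan(apparent dip) = tan 8° · sin 25° = 0.0594
α = arctan(0.0594) = 3.40°

3°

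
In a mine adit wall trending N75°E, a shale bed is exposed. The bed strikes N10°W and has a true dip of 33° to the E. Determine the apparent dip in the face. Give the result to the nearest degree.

The strike is N10°W and the section trends N75°E; the acute angle between them is β = 85°.
tan α = tan 33° × sin 85° = 0.6494 × 0.9962 = 0.6469
apparent dip = arctan 0.6469 = 32.90°

33°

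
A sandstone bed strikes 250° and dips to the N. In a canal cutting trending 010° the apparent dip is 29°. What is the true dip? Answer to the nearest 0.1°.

32.6°

The section is 60° from the strike.
tan(true dip) = tan 29° / sin 60° = 0.6401
δ = arctan(0.6401) = 32.62°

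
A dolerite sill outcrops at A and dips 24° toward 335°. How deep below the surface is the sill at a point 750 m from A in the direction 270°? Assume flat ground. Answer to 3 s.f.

The hole lies 65° from the dip direction, so the down-dip offset is 750 × cos 65° = 316.96 m.
Depth = down-dip offset × tan(dip) = 316.96 × tan 24° = 316.96 × 0.4452
Depth = 141.12 m

141 m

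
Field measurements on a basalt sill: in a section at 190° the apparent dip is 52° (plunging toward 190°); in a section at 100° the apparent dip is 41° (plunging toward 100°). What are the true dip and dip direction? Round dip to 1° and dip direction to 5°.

Each apparent-dip line lies in the plane. As unit vectors (x east, y north, z up), v₁ plunges 52°→190° and v₂ plunges 41°→100°.
The plane normal is n = v₁ × v₂ ∝ (0.295, -0.656, 0.465).
Dip δ = arctan(|n_h|/n_z) = arctan(0.719/0.465) = 57.1°.
Dip direction = atan2(0.295, -0.656) = 156° (azimuth of n's horizontal projection).

true dip 57°, dip direction 155°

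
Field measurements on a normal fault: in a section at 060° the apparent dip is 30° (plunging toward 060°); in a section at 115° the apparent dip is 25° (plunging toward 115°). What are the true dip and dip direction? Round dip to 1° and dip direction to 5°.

true dip 31°, dip direction 075°

Each apparent-dip line lies in the plane. As unit vectors (x east, y north, z up), v₁ plunges 30°→060° and v₂ plunges 25°→115°.
Cross product v₁ × v₂ gives the pole to the plane: n ∝ (0.375, 0.094, 0.643).
True dip = arccos(n_z / |n|) = arccos(0.8573) = 31.0°.
Dip direction = atan2(0.375, 0.094) = 76° (azimuth of n's horizontal projection).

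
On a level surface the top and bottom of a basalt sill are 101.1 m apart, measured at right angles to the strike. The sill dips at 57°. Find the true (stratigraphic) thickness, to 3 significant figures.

True thickness t = w · sin(dip) = 101.1 × sin 57°
t = 101.1 × 0.8387 = 84.790 m

84.8 m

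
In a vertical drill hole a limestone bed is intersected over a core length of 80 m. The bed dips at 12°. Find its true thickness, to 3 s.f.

True thickness t = h · cos(dip) = 80 × cos 12°
t = 80 × 0.9781 = 78.252 m

78.3 m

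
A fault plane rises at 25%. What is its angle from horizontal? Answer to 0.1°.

tan θ = 25/100 = 0.2500
θ = arctan(0.2500) = 14.04°

14.0°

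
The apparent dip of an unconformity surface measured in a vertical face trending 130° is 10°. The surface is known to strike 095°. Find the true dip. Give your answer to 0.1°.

β = acute angle between strike 095° and section 130° = 35°.
tan(true dip) = tan 10° / sin 35° = 0.3074
δ = arctan(0.3074) = 17.09°

17.1°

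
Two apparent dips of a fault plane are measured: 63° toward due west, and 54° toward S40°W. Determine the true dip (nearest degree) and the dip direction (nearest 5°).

The two traces are lines in the plane: v₁ = (sin 270°·cos 63°, cos 270°·cos 63°, −sin 63°), v₂ = (sin 220°·cos 54°, cos 220°·cos 54°, −sin 54°).
The plane normal is n = v₁ × v₂ ∝ (-0.401, -0.031, 0.204).
True dip = arccos(n_z / |n|) = arccos(0.4529) = 63.1°.
The horizontal component of n points toward azimuth atan2(n_x, n_y) = 266°, the dip direction.

true dip 63°, dip direction 265°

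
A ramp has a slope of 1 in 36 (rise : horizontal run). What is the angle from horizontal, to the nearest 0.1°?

tan θ = 1/36 = 0.0278
θ = arctan(0.0278) = 1.59°

1.6°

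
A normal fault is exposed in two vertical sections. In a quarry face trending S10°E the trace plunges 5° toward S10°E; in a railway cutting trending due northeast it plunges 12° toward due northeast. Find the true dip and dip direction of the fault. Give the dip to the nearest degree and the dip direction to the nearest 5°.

true dip 18°, dip direction 095°

Each apparent-dip line lies in the plane. As unit vectors (x east, y north, z up), v₁ plunges 5°→S10°E and v₂ plunges 12°→due northeast.
Cross product v₁ × v₂ gives the pole to the plane: n ∝ (0.264, -0.024, 0.798).
tan δ = √(n_x²+n_y²)/n_z = 0.265/0.798, so δ = 18.4°.
Dip direction = atan2(0.264, -0.024) = 95° (azimuth of n's horizontal projection).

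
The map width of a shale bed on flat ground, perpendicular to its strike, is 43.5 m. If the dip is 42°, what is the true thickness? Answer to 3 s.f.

29.1 m

True thickness t = w · sin(dip) = 43.5 × sin 42°
t = 43.5 × 0.6691 = 29.107 m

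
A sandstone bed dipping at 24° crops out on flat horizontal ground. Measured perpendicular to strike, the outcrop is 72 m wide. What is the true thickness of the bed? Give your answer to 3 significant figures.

True thickness t = w · sin(dip) = 72 × sin 24°
t = 72 × 0.4067 = 29.285 m

29.3 m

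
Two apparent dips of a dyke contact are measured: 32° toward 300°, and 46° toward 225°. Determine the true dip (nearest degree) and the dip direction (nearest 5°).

Each apparent-dip line lies in the plane. As unit vectors (x east, y north, z up), v₁ plunges 32°→300° and v₂ plunges 46°→225°.
n = v₁ × v₂ = (-0.565, -0.268, 0.569) (taken with n_z > 0).
True dip = arccos(n_z / |n|) = arccos(0.6729) = 47.7°.
Dip direction = atan2(-0.565, -0.268) = 245° (azimuth of n's horizontal projection).

true dip 48°, dip direction 245°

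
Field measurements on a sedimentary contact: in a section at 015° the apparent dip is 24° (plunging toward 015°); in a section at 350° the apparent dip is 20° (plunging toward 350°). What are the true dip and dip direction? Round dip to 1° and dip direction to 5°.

true dip 24°, dip direction 025°

The two traces are lines in the plane: v₁ = (sin 15°·cos 24°, cos 15°·cos 24°, −sin 24°), v₂ = (sin 350°·cos 20°, cos 350°·cos 20°, −sin 20°).
n = v₁ × v₂ = (0.075, 0.147, 0.363) (taken with n_z > 0).
Dip δ = arctan(|n_h|/n_z) = arctan(0.165/0.363) = 24.5°.
Dip direction = azimuth of (n_x, n_y) = atan2(0.075, 0.147) = 27°.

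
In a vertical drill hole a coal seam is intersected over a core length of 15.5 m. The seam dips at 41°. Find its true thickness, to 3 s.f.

11.7 m

True thickness t = h · cos(dip) = 15.5 × cos 41°
t = 15.5 × 0.7547 = 11.698 m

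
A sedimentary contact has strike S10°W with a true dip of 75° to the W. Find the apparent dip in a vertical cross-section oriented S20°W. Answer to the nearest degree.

The section lies 10° from the strike.
tan(apparent dip) = tan 75° · sin 10° = 0.6481
apparent dip = arctan 0.6481 = 32.95°

33°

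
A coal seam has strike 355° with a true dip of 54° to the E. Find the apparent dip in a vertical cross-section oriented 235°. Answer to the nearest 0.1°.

50.0°

The section lies 60° from the strike.
tan α = tan 54° × sin 60° = 1.3764 × 0.8660 = 1.1920
apparent dip = arctan 1.1920 = 50.01°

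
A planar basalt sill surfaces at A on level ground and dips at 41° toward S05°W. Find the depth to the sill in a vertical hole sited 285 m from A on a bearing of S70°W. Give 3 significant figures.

105 m

The hole lies 65° from the dip direction, so the down-dip offset is 285 × cos 65° = 120.45 m.
Depth = down-dip offset × tan(dip) = 120.45 × tan 41° = 120.45 × 0.8693
Depth = 104.70 m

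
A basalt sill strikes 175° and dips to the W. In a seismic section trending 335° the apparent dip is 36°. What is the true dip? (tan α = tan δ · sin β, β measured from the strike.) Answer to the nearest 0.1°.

β = acute angle between strike 175° and section 335° = 20°.
tan δ = tan α / sin β = tan 36° / sin 20° = 0.7265 / 0.3420 = 2.1243
true dip = arctan 2.1243 = 64.79°

64.8°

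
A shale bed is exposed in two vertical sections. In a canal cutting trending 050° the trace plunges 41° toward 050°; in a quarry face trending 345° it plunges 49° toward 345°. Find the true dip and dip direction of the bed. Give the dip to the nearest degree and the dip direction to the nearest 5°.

true dip 51°, dip direction 005°

Represent each trace as a vector plunging at its apparent dip toward its trend (east-north-up frame): v₁ = (0.578, 0.485, -0.656), v₂ = (-0.170, 0.634, -0.755).
Cross product v₁ × v₂ gives the pole to the plane: n ∝ (0.050, 0.548, 0.449).
tan δ = √(n_x²+n_y²)/n_z = 0.550/0.449, so δ = 50.8°.
Dip direction = azimuth of (n_x, n_y) = atan2(0.050, 0.548) = 5°.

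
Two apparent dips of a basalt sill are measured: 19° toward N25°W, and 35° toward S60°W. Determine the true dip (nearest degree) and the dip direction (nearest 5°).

The two traces are lines in the plane: v₁ = (sin 335°·cos 19°, cos 335°·cos 19°, −sin 19°), v₂ = (sin 240°·cos 35°, cos 240°·cos 35°, −sin 35°).
The plane normal is n = v₁ × v₂ ∝ (-0.625, 0.002, 0.772).
Dip δ = arctan(|n_h|/n_z) = arctan(0.625/0.772) = 39.0°.
Dip direction = atan2(-0.625, 0.002) = 270° (azimuth of n's horizontal projection).

true dip 39°, dip direction 270°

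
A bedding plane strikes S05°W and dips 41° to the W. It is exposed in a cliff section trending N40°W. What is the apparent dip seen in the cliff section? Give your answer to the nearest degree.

32°

The section lies 45° from the strike.
tan α = tan 41° × sin 45° = 0.8693 × 0.7071 = 0.6147
apparent dip = arctan 0.6147 = 31.58°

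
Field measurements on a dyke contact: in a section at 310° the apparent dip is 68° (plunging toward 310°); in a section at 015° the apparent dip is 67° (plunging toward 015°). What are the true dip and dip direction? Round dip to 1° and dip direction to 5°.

Each apparent-dip line lies in the plane. As unit vectors (x east, y north, z up), v₁ plunges 68°→310° and v₂ plunges 67°→015°.
Cross product v₁ × v₂ gives the pole to the plane: n ∝ (-0.128, 0.358, 0.133).
tan δ = √(n_x²+n_y²)/n_z = 0.380/0.133, so δ = 70.8°.
The horizontal component of n points toward azimuth atan2(n_x, n_y) = 340°, the dip direction.

true dip 71°, dip direction 340°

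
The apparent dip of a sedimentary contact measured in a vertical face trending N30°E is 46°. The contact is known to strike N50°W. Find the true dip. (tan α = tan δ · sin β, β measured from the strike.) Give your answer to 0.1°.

The section is 80° from the strike.
tan(true dip) = tan 46° / sin 80° = 1.0515
δ = arctan(1.0515) = 46.44°

46.4°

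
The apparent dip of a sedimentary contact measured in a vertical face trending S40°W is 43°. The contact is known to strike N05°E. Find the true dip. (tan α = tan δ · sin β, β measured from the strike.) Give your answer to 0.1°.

58.4°

The section is 35° from the strike.
tan(true dip) = tan 43° / sin 35° = 1.6258
δ = arctan(1.6258) = 58.40°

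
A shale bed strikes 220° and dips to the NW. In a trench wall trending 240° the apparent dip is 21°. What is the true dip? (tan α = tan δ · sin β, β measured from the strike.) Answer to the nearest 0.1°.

48.3°

The section is 20° from the strike.
tan(true dip) = tan 21° / sin 20° = 1.1223
true dip = arctan 1.1223 = 48.30°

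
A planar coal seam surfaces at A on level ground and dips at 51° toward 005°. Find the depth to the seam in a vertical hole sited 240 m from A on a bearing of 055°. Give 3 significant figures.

The hole lies 50° from the dip direction, so the down-dip offset is 240 × cos 50° = 154.27 m.
Depth = down-dip offset × tan(dip) = 154.27 × tan 51° = 154.27 × 1.2349
Depth = 190.51 m

191 m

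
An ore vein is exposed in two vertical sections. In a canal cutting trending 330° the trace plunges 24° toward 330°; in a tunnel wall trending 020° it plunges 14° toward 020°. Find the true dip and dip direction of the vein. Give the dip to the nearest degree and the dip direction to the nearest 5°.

true dip 24°, dip direction 325°

The two traces are lines in the plane: v₁ = (sin 330°·cos 24°, cos 330°·cos 24°, −sin 24°), v₂ = (sin 20°·cos 14°, cos 20°·cos 14°, −sin 14°).
Cross product v₁ × v₂ gives the pole to the plane: n ∝ (-0.179, 0.245, 0.679).
True dip = arccos(n_z / |n|) = arccos(0.9127) = 24.1°.
Dip direction = atan2(-0.179, 0.245) = 324° (azimuth of n's horizontal projection).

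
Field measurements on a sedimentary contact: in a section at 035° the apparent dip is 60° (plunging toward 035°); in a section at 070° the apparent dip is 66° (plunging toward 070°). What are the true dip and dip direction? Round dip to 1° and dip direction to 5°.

true dip 66°, dip direction 075°

Represent each trace as a vector plunging at its apparent dip toward its trend (east-north-up frame): v₁ = (0.287, 0.410, -0.866), v₂ = (0.382, 0.139, -0.914).
The plane normal is n = v₁ × v₂ ∝ (0.254, 0.069, 0.117).
Dip δ = arctan(|n_h|/n_z) = arctan(0.263/0.117) = 66.1°.
The horizontal component of n points toward azimuth atan2(n_x, n_y) = 75°, the dip direction.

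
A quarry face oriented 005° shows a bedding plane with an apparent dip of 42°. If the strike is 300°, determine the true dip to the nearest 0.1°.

The section is 65° from the strike.
tan δ = tan α / sin β = tan 42° / sin 65° = 0.9004 / 0.9063 = 0.9935
true dip = arctan 0.9935 = 44.81°

44.8°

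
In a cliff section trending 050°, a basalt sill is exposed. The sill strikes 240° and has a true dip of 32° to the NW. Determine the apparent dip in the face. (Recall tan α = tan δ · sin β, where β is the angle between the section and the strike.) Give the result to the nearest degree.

The strike is 240° and the section trends 050°; the acute angle between them is β = 10°.
tan(apparent dip) = tan 32° · sin 10° = 0.1085
apparent dip = arctan 0.1085 = 6.19°

6°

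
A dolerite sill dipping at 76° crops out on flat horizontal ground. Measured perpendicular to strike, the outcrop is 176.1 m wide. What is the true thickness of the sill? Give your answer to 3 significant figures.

True thickness t = w · sin(dip) = 176.1 × sin 76°
t = 176.1 × 0.9703 = 170.869 m

171 m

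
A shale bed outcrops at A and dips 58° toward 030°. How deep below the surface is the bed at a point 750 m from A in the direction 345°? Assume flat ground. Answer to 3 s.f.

The hole lies 45° from the dip direction, so the down-dip offset is 750 × cos 45° = 530.33 m.
Depth = down-dip offset × tan(dip) = 530.33 × tan 58° = 530.33 × 1.6003
Depth = 848.71 m

849 m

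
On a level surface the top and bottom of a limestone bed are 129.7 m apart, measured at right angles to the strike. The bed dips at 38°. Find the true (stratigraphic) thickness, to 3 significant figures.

True thickness t = w · sin(dip) = 129.7 × sin 38°
t = 129.7 × 0.6157 = 79.851 m

79.9 m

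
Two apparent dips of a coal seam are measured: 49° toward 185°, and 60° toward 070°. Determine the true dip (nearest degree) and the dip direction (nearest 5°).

true dip 70°, dip direction 120°

Represent each trace as a vector plunging at its apparent dip toward its trend (east-north-up frame): v₁ = (-0.057, -0.654, -0.755), v₂ = (0.470, 0.171, -0.866).
Cross product v₁ × v₂ gives the pole to the plane: n ∝ (0.695, -0.404, 0.297).
True dip = arccos(n_z / |n|) = arccos(0.3468) = 69.7°.
Dip direction = azimuth of (n_x, n_y) = atan2(0.695, -0.404) = 120°.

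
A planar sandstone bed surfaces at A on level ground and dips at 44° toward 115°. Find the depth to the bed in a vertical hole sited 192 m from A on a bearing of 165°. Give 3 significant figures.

119 m

The hole lies 50° from the dip direction, so the down-dip offset is 192 × cos 50° = 123.42 m.
Depth = down-dip offset × tan(dip) = 123.42 × tan 44° = 123.42 × 0.9657
Depth = 119.18 m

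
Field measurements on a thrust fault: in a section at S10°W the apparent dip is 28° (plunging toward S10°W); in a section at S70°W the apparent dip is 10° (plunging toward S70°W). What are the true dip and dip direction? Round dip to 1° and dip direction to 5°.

true dip 28°, dip direction 180°

The two traces are lines in the plane: v₁ = (sin 190°·cos 28°, cos 190°·cos 28°, −sin 28°), v₂ = (sin 250°·cos 10°, cos 250°·cos 10°, −sin 10°).
n = v₁ × v₂ = (0.007, -0.408, 0.753) (taken with n_z > 0).
Dip δ = arctan(|n_h|/n_z) = arctan(0.408/0.753) = 28.4°.
Dip direction = azimuth of (n_x, n_y) = atan2(0.007, -0.408) = 179°.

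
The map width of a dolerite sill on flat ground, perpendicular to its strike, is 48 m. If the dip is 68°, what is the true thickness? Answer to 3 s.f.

True thickness t = w · sin(dip) = 48 × sin 68°
t = 48 × 0.9272 = 44.505 m

44.5 m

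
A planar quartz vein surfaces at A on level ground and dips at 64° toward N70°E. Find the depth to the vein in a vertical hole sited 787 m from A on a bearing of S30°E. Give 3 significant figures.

The hole lies 80° from the dip direction, so the down-dip offset is 787 × cos 80° = 136.66 m.
Depth = down-dip offset × tan(dip) = 136.66 × tan 64° = 136.66 × 2.0503
Depth = 280.20 m

280 m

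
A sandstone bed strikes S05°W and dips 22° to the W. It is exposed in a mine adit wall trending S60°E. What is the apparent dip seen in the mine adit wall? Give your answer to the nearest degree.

20°

The strike is S05°W and the section trends S60°E; the acute angle between them is β = 65°.
tan(apparent dip) = tan 22° · sin 65° = 0.3662
apparent dip = arctan 0.3662 = 20.11°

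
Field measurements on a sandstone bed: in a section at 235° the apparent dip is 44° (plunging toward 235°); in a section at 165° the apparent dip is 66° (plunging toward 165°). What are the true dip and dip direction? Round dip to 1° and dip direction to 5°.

true dip 66°, dip direction 170°

Represent each trace as a vector plunging at its apparent dip toward its trend (east-north-up frame): v₁ = (-0.589, -0.413, -0.695), v₂ = (0.105, -0.393, -0.914).
The plane normal is n = v₁ × v₂ ∝ (0.104, -0.611, 0.275).
True dip = arccos(n_z / |n|) = arccos(0.4053) = 66.1°.
Dip direction = azimuth of (n_x, n_y) = atan2(0.104, -0.611) = 170°.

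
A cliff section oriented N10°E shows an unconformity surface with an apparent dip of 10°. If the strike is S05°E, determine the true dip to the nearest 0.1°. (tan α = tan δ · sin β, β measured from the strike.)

The section is 15° from the strike.
tan δ = tan α / sin β = tan 10° / sin 15° = 0.1763 / 0.2588 = 0.6813
δ = arctan(0.6813) = 34.27°

34.3°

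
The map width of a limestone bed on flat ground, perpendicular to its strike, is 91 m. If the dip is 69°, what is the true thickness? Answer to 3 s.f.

True thickness t = w · sin(dip) = 91 × sin 69°
t = 91 × 0.9336 = 84.956 m

85.0 m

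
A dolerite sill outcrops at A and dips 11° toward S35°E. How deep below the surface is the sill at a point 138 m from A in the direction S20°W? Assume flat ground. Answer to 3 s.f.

15.4 m

The hole lies 55° from the dip direction, so the down-dip offset is 138 × cos 55° = 79.15 m.
Depth = down-dip offset × tan(dip) = 79.15 × tan 11° = 79.15 × 0.1944
Depth = 15.39 m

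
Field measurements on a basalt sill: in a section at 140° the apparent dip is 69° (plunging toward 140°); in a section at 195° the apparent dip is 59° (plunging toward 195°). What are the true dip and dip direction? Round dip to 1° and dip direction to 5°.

true dip 69°, dip direction 145°

The two traces are lines in the plane: v₁ = (sin 140°·cos 69°, cos 140°·cos 69°, −sin 69°), v₂ = (sin 195°·cos 59°, cos 195°·cos 59°, −sin 59°).
Cross product v₁ × v₂ gives the pole to the plane: n ∝ (0.229, -0.322, 0.151).
tan δ = √(n_x²+n_y²)/n_z = 0.395/0.151, so δ = 69.1°.
Dip direction = atan2(0.229, -0.322) = 145° (azimuth of n's horizontal projection).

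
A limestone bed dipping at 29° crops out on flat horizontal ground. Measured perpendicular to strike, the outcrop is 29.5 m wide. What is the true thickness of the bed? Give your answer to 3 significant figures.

True thickness t = w · sin(dip) = 29.5 × sin 29°
t = 29.5 × 0.4848 = 14.302 m

14.3 m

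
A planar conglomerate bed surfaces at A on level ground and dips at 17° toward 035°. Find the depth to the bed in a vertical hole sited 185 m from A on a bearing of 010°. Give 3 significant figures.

The hole lies 25° from the dip direction, so the down-dip offset is 185 × cos 25° = 167.67 m.
Depth = down-dip offset × tan(dip) = 167.67 × tan 17° = 167.67 × 0.3057
Depth = 51.26 m

51.3 m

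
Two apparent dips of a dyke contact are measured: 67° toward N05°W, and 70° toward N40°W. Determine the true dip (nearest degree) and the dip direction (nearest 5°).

true dip 70°, dip direction 325°

Each apparent-dip line lies in the plane. As unit vectors (x east, y north, z up), v₁ plunges 67°→N05°W and v₂ plunges 70°→N40°W.
The plane normal is n = v₁ × v₂ ∝ (-0.125, 0.170, 0.077).
Dip δ = arctan(|n_h|/n_z) = arctan(0.211/0.077) = 70.0°.
Dip direction = azimuth of (n_x, n_y) = atan2(-0.125, 0.170) = 324°.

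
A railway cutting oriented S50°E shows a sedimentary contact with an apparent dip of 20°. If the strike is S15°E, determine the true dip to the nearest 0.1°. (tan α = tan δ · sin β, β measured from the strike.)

32.4°

The section is 35° from the strike.
tan δ = tan α / sin β = tan 20° / sin 35° = 0.3640 / 0.5736 = 0.6346
δ = arctan(0.6346) = 32.40°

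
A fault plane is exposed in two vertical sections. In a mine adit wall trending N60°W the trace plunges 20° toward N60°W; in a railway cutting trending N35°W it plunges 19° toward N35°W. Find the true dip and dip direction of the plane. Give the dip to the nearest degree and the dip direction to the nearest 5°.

The two traces are lines in the plane: v₁ = (sin 300°·cos 20°, cos 300°·cos 20°, −sin 20°), v₂ = (sin 325°·cos 19°, cos 325°·cos 19°, −sin 19°).
The plane normal is n = v₁ × v₂ ∝ (-0.112, 0.079, 0.375).
True dip = arccos(n_z / |n|) = arccos(0.9392) = 20.1°.
Dip direction = azimuth of (n_x, n_y) = atan2(-0.112, 0.079) = 305°.

true dip 20°, dip direction 305°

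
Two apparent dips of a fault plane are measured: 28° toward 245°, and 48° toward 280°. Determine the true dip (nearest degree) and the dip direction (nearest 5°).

Represent each trace as a vector plunging at its apparent dip toward its trend (east-north-up frame): v₁ = (-0.800, -0.373, -0.469), v₂ = (-0.659, 0.116, -0.743).
The plane normal is n = v₁ × v₂ ∝ (-0.332, 0.285, 0.339).
tan δ = √(n_x²+n_y²)/n_z = 0.438/0.339, so δ = 52.2°.
Dip direction = azimuth of (n_x, n_y) = atan2(-0.332, 0.285) = 311°.

true dip 52°, dip direction 310°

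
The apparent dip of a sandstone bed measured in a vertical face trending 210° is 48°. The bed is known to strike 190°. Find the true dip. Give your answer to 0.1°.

The section is 20° from the strike.
tan(true dip) = tan 48° / sin 20° = 3.2472
true dip = arctan 3.2472 = 72.88°

72.9°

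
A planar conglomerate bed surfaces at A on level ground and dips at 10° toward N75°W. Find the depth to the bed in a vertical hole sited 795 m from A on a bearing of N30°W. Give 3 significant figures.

The hole lies 45° from the dip direction, so the down-dip offset is 795 × cos 45° = 562.15 m.
Depth = down-dip offset × tan(dip) = 562.15 × tan 10° = 562.15 × 0.1763
Depth = 99.12 m

99.1 m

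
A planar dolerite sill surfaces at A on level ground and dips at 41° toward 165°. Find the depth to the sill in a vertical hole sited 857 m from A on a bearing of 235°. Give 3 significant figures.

The hole lies 70° from the dip direction, so the down-dip offset is 857 × cos 70° = 293.11 m.
Depth = down-dip offset × tan(dip) = 293.11 × tan 41° = 293.11 × 0.8693
Depth = 254.80 m

255 m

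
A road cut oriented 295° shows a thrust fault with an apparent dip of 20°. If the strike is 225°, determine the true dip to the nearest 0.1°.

β = acute angle between strike 225° and section 295° = 70°.
tan δ = tan α / sin β = tan 20° / sin 70° = 0.3640 / 0.9397 = 0.3873
true dip = arctan 0.3873 = 21.17°

21.2°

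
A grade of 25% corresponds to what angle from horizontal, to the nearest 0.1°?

14.0°

tan θ = 25/100 = 0.2500
θ = arctan(0.2500) = 14.04°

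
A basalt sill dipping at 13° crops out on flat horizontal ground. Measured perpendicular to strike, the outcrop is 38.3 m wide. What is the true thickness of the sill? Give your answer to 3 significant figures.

8.62 m

True thickness t = w · sin(dip) = 38.3 × sin 13°
t = 38.3 × 0.2250 = 8.616 m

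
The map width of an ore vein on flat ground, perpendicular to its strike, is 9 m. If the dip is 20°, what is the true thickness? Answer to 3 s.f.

3.08 m

True thickness t = w · sin(dip) = 9 × sin 20°
t = 9 × 0.3420 = 3.078 m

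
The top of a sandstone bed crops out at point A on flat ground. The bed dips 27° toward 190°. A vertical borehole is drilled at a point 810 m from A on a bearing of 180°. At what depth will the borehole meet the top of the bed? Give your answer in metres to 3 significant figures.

406 m

The hole lies 10° from the dip direction, so the down-dip offset is 810 × cos 10° = 797.69 m.
Depth = down-dip offset × tan(dip) = 797.69 × tan 27° = 797.69 × 0.5095
Depth = 406.45 m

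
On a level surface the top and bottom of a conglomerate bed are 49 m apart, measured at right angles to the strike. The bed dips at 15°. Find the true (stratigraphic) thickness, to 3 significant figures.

12.7 m

True thickness t = w · sin(dip) = 49 × sin 15°
t = 49 × 0.2588 = 12.682 m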